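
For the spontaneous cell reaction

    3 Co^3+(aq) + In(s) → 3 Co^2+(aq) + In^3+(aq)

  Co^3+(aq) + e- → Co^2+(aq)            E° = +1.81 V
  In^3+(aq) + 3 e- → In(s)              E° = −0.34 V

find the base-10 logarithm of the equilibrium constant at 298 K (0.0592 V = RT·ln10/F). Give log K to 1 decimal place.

The Co³⁺/Co²⁺ couple is reduced (cathode); E°cell = +1.81 − (−0.34) = +2.15 V with n = 3.
At equilibrium E = 0, so log K = nE°cell / 0.0592 = (3)(+2.15) / 0.0592 = 109.0.

log K = 109.0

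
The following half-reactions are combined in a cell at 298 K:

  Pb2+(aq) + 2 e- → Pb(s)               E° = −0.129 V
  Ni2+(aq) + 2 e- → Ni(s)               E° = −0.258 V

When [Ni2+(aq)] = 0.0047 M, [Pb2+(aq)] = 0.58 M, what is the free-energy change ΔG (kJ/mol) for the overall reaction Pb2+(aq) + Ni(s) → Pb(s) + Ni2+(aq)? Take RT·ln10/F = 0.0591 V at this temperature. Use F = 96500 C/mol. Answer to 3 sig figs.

With Pb²⁺/Pb reduced at the cathode, E°cell = −0.129 − (−0.258) = +0.129 V and n = 2.
The reaction quotient is [Ni2+(aq)] / [Pb2+(aq)] = 0.0081; by Nernst, E = +0.129 − (0.0591/2)(−2.091) = +0.1908 V.
Then ΔG = −nFE = −2 × 96500 × +0.1908 J/mol = −36.8 kJ/mol.

−36.8 kJ/mol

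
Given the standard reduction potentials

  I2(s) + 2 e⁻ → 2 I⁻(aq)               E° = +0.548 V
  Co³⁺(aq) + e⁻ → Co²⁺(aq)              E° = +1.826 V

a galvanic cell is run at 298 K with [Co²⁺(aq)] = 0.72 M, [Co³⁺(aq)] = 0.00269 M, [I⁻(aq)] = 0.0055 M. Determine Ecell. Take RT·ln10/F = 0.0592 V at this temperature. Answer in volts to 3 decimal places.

Co³⁺/Co²⁺ is reduced (cathode, E° = +1.826 V) and I₂/I⁻ is oxidized (anode).
E°cell = +1.826 − (+0.548) = +1.278 V, with n = 2 electrons transferred.
The balanced reaction is 2 Co³⁺(aq) + 2 I⁻(aq) → 2 Co²⁺(aq) + I2(s), so Q = [Co²⁺(aq)]^2 / ([Co³⁺(aq)]^2·[I⁻(aq)]^2) = 2.37×10^9 and log Q = 9.374.
E = E° − (0.0592/n)·log Q = +1.278 − (0.0592/2)(9.374) = +1.001 V.

+1.001 V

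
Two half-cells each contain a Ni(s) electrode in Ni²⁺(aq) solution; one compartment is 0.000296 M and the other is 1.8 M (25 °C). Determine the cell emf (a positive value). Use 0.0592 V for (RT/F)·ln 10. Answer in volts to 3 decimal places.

For a concentration cell E°cell = 0, since both electrodes use the same couple.
The compartment with the higher Ni²⁺(aq) concentration (1.8 M) acts as the cathode; ions are reduced there and produced at the dilute (0.000296 M) anode.
With n = 2, Ecell = −(0.0592/2)·log([dilute]/[conc]) = −(0.0592/2)·log(0.000296/1.8) = +0.112 V.

0.112 V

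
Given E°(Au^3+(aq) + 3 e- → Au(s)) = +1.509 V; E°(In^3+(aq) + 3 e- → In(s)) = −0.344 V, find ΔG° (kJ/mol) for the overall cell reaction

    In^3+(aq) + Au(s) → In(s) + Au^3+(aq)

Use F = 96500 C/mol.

In the reaction as written In^3+(aq) is reduced, so the In³⁺/In couple is the cathode and Au³⁺/Au is the anode.
E°cell = −0.344 − (+1.509) = −1.853 V; balancing electrons gives n = 3.
ΔG° = −nFE°cell = −(3)(96500)(−1.853) J/mol = +536 kJ/mol.

+536 kJ/mol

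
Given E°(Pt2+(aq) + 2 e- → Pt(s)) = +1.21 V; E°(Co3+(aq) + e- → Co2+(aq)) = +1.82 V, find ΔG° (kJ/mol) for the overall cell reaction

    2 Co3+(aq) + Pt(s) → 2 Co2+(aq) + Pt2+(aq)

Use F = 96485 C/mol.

In the reaction as written Co3+(aq) is reduced, so the Co³⁺/Co²⁺ couple is the cathode and Pt²⁺/Pt is the anode.
E°cell = +1.82 − (+1.21) = +0.61 V; balancing electrons gives n = 2.
ΔG° = −nFE°cell = −(2)(96485)(+0.61) J/mol = −118 kJ/mol.

−118 kJ/mol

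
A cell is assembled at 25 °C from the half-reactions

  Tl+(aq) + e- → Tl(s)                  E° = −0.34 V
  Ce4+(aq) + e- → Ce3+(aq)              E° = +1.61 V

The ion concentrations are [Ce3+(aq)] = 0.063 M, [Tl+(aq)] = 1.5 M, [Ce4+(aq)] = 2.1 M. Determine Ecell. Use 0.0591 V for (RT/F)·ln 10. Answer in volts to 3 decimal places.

+2.030 V

Ce⁴⁺/Ce³⁺ is reduced (cathode, E° = +1.61 V) and Tl⁺/Tl is oxidized (anode).
E°cell = E°cat − E°an = +1.61 − (−0.34) = +1.95 V; n = 1.
For the overall reaction Ce4+(aq) + Tl(s) → Ce3+(aq) + Tl+(aq), Q = ([Ce3+(aq)]·[Tl+(aq)]) / [Ce4+(aq)] = 0.045, giving log Q = −1.347.
Applying E = E° − (RT ln10/nF)·log Q gives +1.95 − (0.0591/1)(−1.347) = +2.030 V.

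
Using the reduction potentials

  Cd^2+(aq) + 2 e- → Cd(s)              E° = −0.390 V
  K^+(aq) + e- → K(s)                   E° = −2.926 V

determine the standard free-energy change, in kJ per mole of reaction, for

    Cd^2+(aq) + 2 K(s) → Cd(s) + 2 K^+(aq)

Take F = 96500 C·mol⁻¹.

−489 kJ/mol

In the reaction as written Cd^2+(aq) is reduced, so the Cd²⁺/Cd couple is the cathode and K⁺/K is the anode.
E°cell = −0.390 − (−2.926) = +2.536 V; balancing electrons gives n = 2.
ΔG° = −nFE°cell = −(2)(96500)(+2.536) J/mol = −489 kJ/mol.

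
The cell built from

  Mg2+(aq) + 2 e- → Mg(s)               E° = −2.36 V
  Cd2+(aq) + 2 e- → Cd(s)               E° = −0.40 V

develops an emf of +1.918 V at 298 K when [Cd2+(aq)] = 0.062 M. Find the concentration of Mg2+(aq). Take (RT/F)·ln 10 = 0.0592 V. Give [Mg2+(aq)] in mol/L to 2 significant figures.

With Cd²⁺/Cd at the cathode and Mg²⁺/Mg at the anode, E°cell = −0.40 − (−2.36) = +1.96 V (n = 2).
Since E = E° − (0.0592/n)·log Q, log Q = n(E° − E)/0.0592 = 1.419.
Balancing electrons gives Cd2+(aq) + Mg(s) → Cd(s) + Mg2+(aq); thus Q = [Mg2+(aq)] / [Cd2+(aq)].
Isolating [Mg2+(aq)] in Q = 10^{1.419} yields log [Mg2+(aq)] = 0.211, i.e. 1.6 M.

1.6 M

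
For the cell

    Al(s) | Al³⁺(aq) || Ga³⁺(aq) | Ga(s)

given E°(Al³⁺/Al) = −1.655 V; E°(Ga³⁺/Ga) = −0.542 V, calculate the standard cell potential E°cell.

By convention the left-hand electrode in cell notation is the anode (oxidation) and the right-hand electrode is the cathode (reduction).
E°cell = E°(right) − E°(left) = −0.542 − (−1.655) = +1.113 V.

+1.113 V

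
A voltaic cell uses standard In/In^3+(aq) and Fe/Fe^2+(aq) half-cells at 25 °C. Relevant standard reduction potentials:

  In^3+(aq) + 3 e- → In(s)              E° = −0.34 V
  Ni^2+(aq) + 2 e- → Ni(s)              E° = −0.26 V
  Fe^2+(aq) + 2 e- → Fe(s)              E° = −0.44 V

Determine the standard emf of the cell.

+0.10 V

The In³⁺/In couple has the higher E°, so In ion is reduced (cathode) and Fe is oxidized (anode).
E°cell = E°(cathode) − E°(anode) = −0.34 − (−0.44) = +0.10 V.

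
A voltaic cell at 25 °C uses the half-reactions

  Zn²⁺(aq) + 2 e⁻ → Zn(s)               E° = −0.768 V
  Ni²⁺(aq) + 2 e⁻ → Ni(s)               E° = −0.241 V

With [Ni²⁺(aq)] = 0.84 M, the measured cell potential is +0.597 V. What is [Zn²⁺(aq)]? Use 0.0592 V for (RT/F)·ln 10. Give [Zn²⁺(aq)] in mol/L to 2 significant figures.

The Ni²⁺/Ni couple has the larger reduction potential, so it is the cathode: E°cell = −0.241 − (−0.768) = +0.527 V and n = 2.
From the Nernst equation, log Q = n(E° − E)/0.0592 = 2·(+0.527 − (+0.597))/0.0592 = −2.365.
The balanced reaction is Ni²⁺(aq) + Zn(s) → Ni(s) + Zn²⁺(aq), so Q = [Zn²⁺(aq)] / [Ni²⁺(aq)].
Isolating [Zn²⁺(aq)] in Q = 10^{−2.365} yields log [Zn²⁺(aq)] = −2.441, i.e. 0.0036 M.

0.0036 M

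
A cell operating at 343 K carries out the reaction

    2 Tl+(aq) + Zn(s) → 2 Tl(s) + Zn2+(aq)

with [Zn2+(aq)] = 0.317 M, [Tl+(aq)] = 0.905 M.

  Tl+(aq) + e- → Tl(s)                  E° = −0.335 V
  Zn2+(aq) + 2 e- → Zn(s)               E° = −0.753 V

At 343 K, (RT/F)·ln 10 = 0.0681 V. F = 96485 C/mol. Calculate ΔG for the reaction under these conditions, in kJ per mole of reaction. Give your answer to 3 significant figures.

−83.4 kJ/mol

With Tl⁺/Tl reduced at the cathode, E°cell = −0.335 − (−0.753) = +0.418 V and n = 2.
Q = [Zn2+(aq)] / [Tl+(aq)]^2 = 0.387, so log Q = −0.412 and E = +0.418 − (0.0681/2)(−0.412) = +0.4320 V.
Then ΔG = −nFE = −2 × 96485 × +0.4320 J/mol = −83.4 kJ/mol.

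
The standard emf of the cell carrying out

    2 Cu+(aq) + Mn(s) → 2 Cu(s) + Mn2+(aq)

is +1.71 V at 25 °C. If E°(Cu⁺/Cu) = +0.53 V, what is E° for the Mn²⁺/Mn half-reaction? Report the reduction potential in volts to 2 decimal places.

−1.18 V

In the reaction as written the Cu⁺/Cu couple is reduced (cathode) and Mn²⁺/Mn is oxidized (anode), so E°cell = E°(Cu⁺/Cu) − E°(Mn²⁺/Mn).
E°(Mn²⁺/Mn) = E°(cathode) − E°cell = +0.53 − (+1.71) = −1.18 V.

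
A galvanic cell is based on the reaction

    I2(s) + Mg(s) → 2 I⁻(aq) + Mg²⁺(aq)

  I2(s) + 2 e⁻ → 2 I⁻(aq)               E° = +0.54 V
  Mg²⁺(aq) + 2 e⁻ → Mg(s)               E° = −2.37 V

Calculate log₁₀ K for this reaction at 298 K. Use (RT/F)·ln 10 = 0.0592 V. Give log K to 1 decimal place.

log K = 98.3

The I₂/I⁻ couple is reduced (cathode); E°cell = +0.54 − (−2.37) = +2.91 V with n = 2.
At equilibrium E = 0, so log K = nE°cell / 0.0592 = (2)(+2.91) / 0.0592 = 98.3.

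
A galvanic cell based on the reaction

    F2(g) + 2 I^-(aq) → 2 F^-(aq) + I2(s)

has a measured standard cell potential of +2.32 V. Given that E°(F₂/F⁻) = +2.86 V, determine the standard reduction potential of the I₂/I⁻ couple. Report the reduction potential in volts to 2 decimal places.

In the reaction as written the F₂/F⁻ couple is reduced (cathode) and I₂/I⁻ is oxidized (anode), so E°cell = E°(F₂/F⁻) − E°(I₂/I⁻).
E°(I₂/I⁻) = E°(cathode) − E°cell = +2.86 − (+2.32) = +0.54 V.

+0.54 V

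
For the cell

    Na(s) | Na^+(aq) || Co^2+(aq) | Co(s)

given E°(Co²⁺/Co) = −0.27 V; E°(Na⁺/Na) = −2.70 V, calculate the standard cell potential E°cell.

+2.43 V

By convention the left-hand electrode in cell notation is the anode (oxidation) and the right-hand electrode is the cathode (reduction).
E°cell = E°(right) − E°(left) = −0.27 − (−2.70) = +2.43 V.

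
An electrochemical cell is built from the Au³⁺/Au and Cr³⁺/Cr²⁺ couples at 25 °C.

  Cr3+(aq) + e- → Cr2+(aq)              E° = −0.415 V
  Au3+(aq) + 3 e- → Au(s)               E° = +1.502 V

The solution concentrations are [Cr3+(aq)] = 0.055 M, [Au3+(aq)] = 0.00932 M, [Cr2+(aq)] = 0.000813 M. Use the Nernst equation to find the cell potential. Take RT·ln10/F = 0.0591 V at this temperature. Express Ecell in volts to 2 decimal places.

Au³⁺/Au is reduced (cathode, E° = +1.502 V) and Cr³⁺/Cr²⁺ is oxidized (anode).
The standard potential is +1.502 − (−0.415) = +1.917 V and the balanced reaction transfers n = 3 electrons.
For the overall reaction Au3+(aq) + 3 Cr2+(aq) → Au(s) + 3 Cr3+(aq), Q = [Cr3+(aq)]^3 / ([Au3+(aq)]·[Cr2+(aq)]^3) = 3.32×10^7, giving log Q = 7.521.
E = E° − (0.0591/n)·log Q = +1.917 − (0.0591/3)(7.521) = +1.77 V.

+1.77 V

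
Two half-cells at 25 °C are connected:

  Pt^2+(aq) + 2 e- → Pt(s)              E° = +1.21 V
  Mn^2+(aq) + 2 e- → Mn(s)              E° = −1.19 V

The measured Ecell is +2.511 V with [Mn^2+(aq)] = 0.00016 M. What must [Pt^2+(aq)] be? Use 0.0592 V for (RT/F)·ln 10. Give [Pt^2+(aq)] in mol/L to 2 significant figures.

With Pt²⁺/Pt at the cathode and Mn²⁺/Mn at the anode, E°cell = +1.21 − (−1.19) = +2.40 V (n = 2).
Rearranging E = E° − (0.0592/n)·log Q gives log Q = 2(+2.40 − (+2.511))/0.0592 = −3.750.
The balanced reaction is Pt^2+(aq) + Mn(s) → Pt(s) + Mn^2+(aq), so Q = [Mn^2+(aq)] / [Pt^2+(aq)].
Isolating [Pt^2+(aq)] in Q = 10^{−3.750} yields log [Pt^2+(aq)] = −0.046, i.e. 0.90 M.

0.90 M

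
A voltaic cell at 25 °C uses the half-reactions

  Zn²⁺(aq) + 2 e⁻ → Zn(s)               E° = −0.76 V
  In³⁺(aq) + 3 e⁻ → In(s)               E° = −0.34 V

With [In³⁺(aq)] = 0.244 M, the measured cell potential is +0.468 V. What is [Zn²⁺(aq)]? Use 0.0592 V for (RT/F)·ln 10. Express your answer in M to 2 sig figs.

In³⁺/In is the cathode (higher E°); E°cell = −0.34 − (−0.76) = +0.42 V with n = 6.
From the Nernst equation, log Q = n(E° − E)/0.0592 = 6·(+0.42 − (+0.468))/0.0592 = −4.865.
Balancing electrons gives 2 In³⁺(aq) + 3 Zn(s) → 2 In(s) + 3 Zn²⁺(aq); thus Q = [Zn²⁺(aq)]^3 / [In³⁺(aq)]^2.
Substituting the known concentrations and solving, log [Zn²⁺(aq)] = −2.030 and [Zn²⁺(aq)] = 0.0093 M.

0.0093 M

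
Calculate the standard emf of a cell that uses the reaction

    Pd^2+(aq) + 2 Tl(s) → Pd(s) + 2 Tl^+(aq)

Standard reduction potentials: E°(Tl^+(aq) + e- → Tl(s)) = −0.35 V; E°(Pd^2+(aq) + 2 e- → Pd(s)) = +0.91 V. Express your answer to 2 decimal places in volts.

+1.26 V

In the reaction as written, Pd^2+(aq) is reduced (cathode) and Tl^+(aq) is produced by oxidation at the anode.
E°cell = E°(cathode) − E°(anode) = +0.91 − (−0.35) = +1.26 V.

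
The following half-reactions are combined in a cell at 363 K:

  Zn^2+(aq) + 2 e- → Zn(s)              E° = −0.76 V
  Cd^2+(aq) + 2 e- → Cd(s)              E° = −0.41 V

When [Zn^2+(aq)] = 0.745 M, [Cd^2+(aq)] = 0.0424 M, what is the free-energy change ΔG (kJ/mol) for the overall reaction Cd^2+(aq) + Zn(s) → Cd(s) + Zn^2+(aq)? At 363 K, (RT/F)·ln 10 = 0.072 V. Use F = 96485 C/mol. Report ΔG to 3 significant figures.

E°cell = −0.41 − (−0.76) = +0.35 V; the balanced reaction transfers n = 2 electrons.
The reaction quotient is [Zn^2+(aq)] / [Cd^2+(aq)] = 17.6; by Nernst, E = +0.35 − (0.072/2)(1.245) = +0.3052 V.
Then ΔG = −nFE = −2 × 96485 × +0.3052 J/mol = −58.9 kJ/mol.

−58.9 kJ/mol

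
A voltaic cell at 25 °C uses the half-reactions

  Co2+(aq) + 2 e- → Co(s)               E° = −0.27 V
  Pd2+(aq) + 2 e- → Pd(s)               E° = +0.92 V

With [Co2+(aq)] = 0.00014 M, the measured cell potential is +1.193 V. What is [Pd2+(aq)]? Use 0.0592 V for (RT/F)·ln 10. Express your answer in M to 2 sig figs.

0.00018 M

With Pd²⁺/Pd at the cathode and Co²⁺/Co at the anode, E°cell = +0.92 − (−0.27) = +1.19 V (n = 2).
Rearranging E = E° − (0.0592/n)·log Q gives log Q = 2(+1.19 − (+1.193))/0.0592 = −0.101.
Balancing electrons gives Pd2+(aq) + Co(s) → Pd(s) + Co2+(aq); thus Q = [Co2+(aq)] / [Pd2+(aq)].
Solving for the unknown gives log [Pd2+(aq)] = −3.753, so [Pd2+(aq)] ≈ 0.00018 M.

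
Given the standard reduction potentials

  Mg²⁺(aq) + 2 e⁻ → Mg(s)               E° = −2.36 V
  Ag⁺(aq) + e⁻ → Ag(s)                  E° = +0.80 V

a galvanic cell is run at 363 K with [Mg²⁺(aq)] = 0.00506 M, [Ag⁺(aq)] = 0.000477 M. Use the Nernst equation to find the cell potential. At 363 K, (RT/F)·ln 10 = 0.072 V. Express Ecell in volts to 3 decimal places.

Ag⁺/Ag is reduced (cathode, E° = +0.80 V) and Mg²⁺/Mg is oxidized (anode).
The standard potential is +0.80 − (−2.36) = +3.16 V and the balanced reaction transfers n = 2 electrons.
Balancing gives 2 Ag⁺(aq) + Mg(s) → 2 Ag(s) + Mg²⁺(aq); hence Q = [Mg²⁺(aq)] / [Ag⁺(aq)]^2 = 2.22×10^4 (log Q = 4.347).
E = E° − (0.072/n)·log Q = +3.16 − (0.072/2)(4.347) = +3.004 V.

+3.004 V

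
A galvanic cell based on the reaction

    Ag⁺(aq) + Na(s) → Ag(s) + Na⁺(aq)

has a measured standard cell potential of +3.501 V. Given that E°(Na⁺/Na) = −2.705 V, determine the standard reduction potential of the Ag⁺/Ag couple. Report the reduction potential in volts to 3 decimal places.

In the reaction as written the Ag⁺/Ag couple is reduced (cathode) and Na⁺/Na is oxidized (anode), so E°cell = E°(Ag⁺/Ag) − E°(Na⁺/Na).
E°(Ag⁺/Ag) = E°cell + E°(anode) = +3.501 + (−2.705) = +0.796 V.

+0.796 V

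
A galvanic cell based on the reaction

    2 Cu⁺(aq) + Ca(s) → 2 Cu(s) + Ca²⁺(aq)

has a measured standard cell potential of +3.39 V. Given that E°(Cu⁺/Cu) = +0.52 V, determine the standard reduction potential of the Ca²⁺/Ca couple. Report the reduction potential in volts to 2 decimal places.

−2.87 V

In the reaction as written the Cu⁺/Cu couple is reduced (cathode) and Ca²⁺/Ca is oxidized (anode), so E°cell = E°(Cu⁺/Cu) − E°(Ca²⁺/Ca).
E°(Ca²⁺/Ca) = E°(cathode) − E°cell = +0.52 − (+3.39) = −2.87 V.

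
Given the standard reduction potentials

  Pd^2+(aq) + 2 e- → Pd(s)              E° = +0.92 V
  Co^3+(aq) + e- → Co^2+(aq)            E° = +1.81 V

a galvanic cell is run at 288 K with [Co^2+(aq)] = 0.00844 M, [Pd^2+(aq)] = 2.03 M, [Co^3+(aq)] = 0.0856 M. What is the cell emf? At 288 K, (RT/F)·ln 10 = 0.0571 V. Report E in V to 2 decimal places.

+0.94 V

Co³⁺/Co²⁺ is reduced (cathode, E° = +1.81 V) and Pd²⁺/Pd is oxidized (anode).
E°cell = +1.81 − (+0.92) = +0.89 V, with n = 2 electrons transferred.
Balancing gives 2 Co^3+(aq) + Pd(s) → 2 Co^2+(aq) + Pd^2+(aq); hence Q = ([Co^2+(aq)]^2·[Pd^2+(aq)]) / [Co^3+(aq)]^2 = 0.0197 (log Q = −1.705).
By the Nernst equation, E = +0.89 − (0.0571/2)·(−1.705) = +0.94 V.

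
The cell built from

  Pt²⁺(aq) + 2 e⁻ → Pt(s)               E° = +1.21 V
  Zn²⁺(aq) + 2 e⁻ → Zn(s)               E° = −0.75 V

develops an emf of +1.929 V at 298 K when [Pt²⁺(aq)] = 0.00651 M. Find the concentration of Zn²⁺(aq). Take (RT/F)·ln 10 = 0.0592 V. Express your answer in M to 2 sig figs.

The Pt²⁺/Pt couple has the larger reduction potential, so it is the cathode: E°cell = +1.21 − (−0.75) = +1.96 V and n = 2.
Since E = E° − (0.0592/n)·log Q, log Q = n(E° − E)/0.0592 = 1.047.
For Pt²⁺(aq) + Zn(s) → Pt(s) + Zn²⁺(aq), the reaction quotient is Q = [Zn²⁺(aq)] / [Pt²⁺(aq)].
Solving for the unknown gives log [Zn²⁺(aq)] = −1.139, so [Zn²⁺(aq)] ≈ 0.073 M.

0.073 M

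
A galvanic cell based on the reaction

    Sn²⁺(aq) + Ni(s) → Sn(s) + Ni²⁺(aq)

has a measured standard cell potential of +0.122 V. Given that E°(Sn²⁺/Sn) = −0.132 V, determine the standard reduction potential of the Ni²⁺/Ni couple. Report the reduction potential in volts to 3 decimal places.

In the reaction as written the Sn²⁺/Sn couple is reduced (cathode) and Ni²⁺/Ni is oxidized (anode), so E°cell = E°(Sn²⁺/Sn) − E°(Ni²⁺/Ni).
E°(Ni²⁺/Ni) = E°(cathode) − E°cell = −0.132 − (+0.122) = −0.254 V.

−0.254 V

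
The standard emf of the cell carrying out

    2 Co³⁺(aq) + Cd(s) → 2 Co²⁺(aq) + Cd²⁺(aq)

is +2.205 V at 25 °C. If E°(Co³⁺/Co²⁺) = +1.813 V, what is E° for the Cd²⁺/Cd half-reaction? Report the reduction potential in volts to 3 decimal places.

−0.392 V

In the reaction as written the Co³⁺/Co²⁺ couple is reduced (cathode) and Cd²⁺/Cd is oxidized (anode), so E°cell = E°(Co³⁺/Co²⁺) − E°(Cd²⁺/Cd).
E°(Cd²⁺/Cd) = E°(cathode) − E°cell = +1.813 − (+2.205) = −0.392 V.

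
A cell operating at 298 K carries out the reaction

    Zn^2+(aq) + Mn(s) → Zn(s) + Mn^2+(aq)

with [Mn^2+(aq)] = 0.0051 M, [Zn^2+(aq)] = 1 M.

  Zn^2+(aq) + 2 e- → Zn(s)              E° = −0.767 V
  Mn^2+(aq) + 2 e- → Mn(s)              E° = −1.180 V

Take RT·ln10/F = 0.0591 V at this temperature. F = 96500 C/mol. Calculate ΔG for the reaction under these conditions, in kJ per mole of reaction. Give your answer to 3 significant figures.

The standard cell potential is −0.767 − (−1.180) = +0.413 V, with n = 2 electrons in the balanced equation.
Here Q = [Mn^2+(aq)] / [Zn^2+(aq)] = 0.0051 (log Q = −2.292), giving E = +0.413 − (0.0591/2)·(−2.292) = +0.4807 V.
Then ΔG = −nFE = −2 × 96500 × +0.4807 J/mol = −92.8 kJ/mol.

−92.8 kJ/mol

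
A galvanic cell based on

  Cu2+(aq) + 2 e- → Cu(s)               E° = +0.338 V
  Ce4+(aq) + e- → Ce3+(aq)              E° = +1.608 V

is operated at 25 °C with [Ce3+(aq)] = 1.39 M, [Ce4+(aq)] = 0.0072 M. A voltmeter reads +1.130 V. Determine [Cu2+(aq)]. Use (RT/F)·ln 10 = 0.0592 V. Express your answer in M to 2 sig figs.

The Ce⁴⁺/Ce³⁺ couple has the larger reduction potential, so it is the cathode: E°cell = +1.608 − (+0.338) = +1.270 V and n = 2.
From the Nernst equation, log Q = n(E° − E)/0.0592 = 2·(+1.270 − (+1.130))/0.0592 = 4.730.
Balancing electrons gives 2 Ce4+(aq) + Cu(s) → 2 Ce3+(aq) + Cu2+(aq); thus Q = ([Ce3+(aq)]^2·[Cu2+(aq)]) / [Ce4+(aq)]^2.
Solving for the unknown gives log [Cu2+(aq)] = 0.159, so [Cu2+(aq)] ≈ 1.4 M.

1.4 M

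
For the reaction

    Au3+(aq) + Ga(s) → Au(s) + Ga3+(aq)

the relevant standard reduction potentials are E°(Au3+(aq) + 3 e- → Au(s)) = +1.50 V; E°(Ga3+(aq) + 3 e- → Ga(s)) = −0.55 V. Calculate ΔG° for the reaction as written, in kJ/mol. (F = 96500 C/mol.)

−593 kJ/mol

In the reaction as written Au3+(aq) is reduced, so the Au³⁺/Au couple is the cathode and Ga³⁺/Ga is the anode.
E°cell = +1.50 − (−0.55) = +2.05 V; balancing electrons gives n = 3.
ΔG° = −nFE°cell = −(3)(96500)(+2.05) J/mol = −593 kJ/mol.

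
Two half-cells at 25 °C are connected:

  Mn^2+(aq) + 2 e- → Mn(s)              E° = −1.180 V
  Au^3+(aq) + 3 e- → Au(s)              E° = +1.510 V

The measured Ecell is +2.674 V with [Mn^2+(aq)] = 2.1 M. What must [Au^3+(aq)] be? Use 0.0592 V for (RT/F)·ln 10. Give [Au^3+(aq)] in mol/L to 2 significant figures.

0.47 M

With Au³⁺/Au at the cathode and Mn²⁺/Mn at the anode, E°cell = +1.510 − (−1.180) = +2.690 V (n = 6).
From the Nernst equation, log Q = n(E° − E)/0.0592 = 6·(+2.690 − (+2.674))/0.0592 = 1.622.
The balanced reaction is 2 Au^3+(aq) + 3 Mn(s) → 2 Au(s) + 3 Mn^2+(aq), so Q = [Mn^2+(aq)]^3 / [Au^3+(aq)]^2.
Isolating [Au^3+(aq)] in Q = 10^{1.622} yields log [Au^3+(aq)] = −0.328, i.e. 0.47 M.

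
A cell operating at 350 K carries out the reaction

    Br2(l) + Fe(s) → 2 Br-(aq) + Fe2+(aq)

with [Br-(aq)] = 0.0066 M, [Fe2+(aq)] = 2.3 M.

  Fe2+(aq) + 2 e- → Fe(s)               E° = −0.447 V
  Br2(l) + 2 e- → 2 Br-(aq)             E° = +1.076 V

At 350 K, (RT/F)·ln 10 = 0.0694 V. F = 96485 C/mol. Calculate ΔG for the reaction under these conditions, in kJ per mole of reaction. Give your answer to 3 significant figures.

−321 kJ/mol

E°cell = +1.076 − (−0.447) = +1.523 V; the balanced reaction transfers n = 2 electrons.
Q = [Br-(aq)]^2·[Fe2+(aq)] = 0.0001, so log Q = −3.999 and E = +1.523 − (0.0694/2)(−3.999) = +1.6618 V.
Finally ΔG = −nFE = −(2)(96485 C/mol)(+1.6618 V) = −321 kJ/mol.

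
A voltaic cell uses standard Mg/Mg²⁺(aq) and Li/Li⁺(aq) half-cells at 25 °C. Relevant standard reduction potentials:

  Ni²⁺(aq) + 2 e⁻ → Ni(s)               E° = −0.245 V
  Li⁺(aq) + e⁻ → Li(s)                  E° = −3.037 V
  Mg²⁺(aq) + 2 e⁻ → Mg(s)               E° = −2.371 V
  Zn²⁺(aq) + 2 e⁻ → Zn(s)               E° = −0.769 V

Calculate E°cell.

The Mg²⁺/Mg couple has the higher E°, so Mg ion is reduced (cathode) and Li is oxidized (anode).
E°cell = E°(cathode) − E°(anode) = −2.371 − (−3.037) = +0.666 V.

+0.666 V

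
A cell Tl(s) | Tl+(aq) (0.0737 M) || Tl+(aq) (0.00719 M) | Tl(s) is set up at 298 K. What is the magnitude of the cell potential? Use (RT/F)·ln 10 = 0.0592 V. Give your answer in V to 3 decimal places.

0.060 V

For a concentration cell E°cell = 0, since both electrodes use the same couple.
The compartment with the higher Tl+(aq) concentration (0.0737 M) acts as the cathode; ions are reduced there and produced at the dilute (0.00719 M) anode.
With n = 1, Ecell = −(0.0592/1)·log([dilute]/[conc]) = −(0.0592/1)·log(0.00719/0.0737) = +0.060 V.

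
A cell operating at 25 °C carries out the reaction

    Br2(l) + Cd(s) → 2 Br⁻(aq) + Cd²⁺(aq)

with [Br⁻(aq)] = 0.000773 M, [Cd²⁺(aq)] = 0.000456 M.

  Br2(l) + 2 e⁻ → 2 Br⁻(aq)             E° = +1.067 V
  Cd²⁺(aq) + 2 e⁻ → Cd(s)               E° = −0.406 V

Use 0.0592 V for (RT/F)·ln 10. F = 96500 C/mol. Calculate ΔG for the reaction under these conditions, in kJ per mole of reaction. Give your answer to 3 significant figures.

−339 kJ/mol

E°cell = +1.067 − (−0.406) = +1.473 V; the balanced reaction transfers n = 2 electrons.
The reaction quotient is [Br⁻(aq)]^2·[Cd²⁺(aq)] = 2.72×10^−10; by Nernst, E = +1.473 − (0.0592/2)(−9.565) = +1.7561 V.
ΔG = −nFE = −(2)(96500)(+1.7561) J/mol = −339 kJ/mol.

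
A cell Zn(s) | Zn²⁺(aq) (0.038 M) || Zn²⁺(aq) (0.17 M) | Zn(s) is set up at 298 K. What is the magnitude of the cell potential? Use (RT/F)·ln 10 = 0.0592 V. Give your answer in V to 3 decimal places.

For a concentration cell E°cell = 0, since both electrodes use the same couple.
The compartment with the higher Zn²⁺(aq) concentration (0.17 M) acts as the cathode; ions are reduced there and produced at the dilute (0.038 M) anode.
With n = 2, Ecell = −(0.0592/2)·log([dilute]/[conc]) = −(0.0592/2)·log(0.038/0.17) = +0.019 V.

0.019 V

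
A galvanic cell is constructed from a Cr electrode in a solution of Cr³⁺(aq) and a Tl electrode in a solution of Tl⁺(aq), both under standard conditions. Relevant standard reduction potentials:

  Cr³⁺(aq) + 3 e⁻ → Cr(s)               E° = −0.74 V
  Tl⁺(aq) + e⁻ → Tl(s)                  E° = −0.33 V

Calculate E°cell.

+0.41 V

Of the two couples in this cell, the one with the more positive reduction potential is reduced at the cathode: here that is Tl⁺/Tl (−0.33 V); Cr³⁺/Cr (−0.74 V) is the anode.
E°cell = E°(cathode) − E°(anode) = −0.33 − (−0.74) = +0.41 V.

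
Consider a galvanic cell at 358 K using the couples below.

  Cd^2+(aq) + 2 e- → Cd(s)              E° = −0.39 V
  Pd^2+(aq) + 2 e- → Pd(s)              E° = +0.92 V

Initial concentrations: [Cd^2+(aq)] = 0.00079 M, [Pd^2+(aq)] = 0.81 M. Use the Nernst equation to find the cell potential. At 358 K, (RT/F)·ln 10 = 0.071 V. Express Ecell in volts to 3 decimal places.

+1.417 V

Pd²⁺/Pd is reduced (cathode, E° = +0.92 V) and Cd²⁺/Cd is oxidized (anode).
E°cell = +0.92 − (−0.39) = +1.31 V, with n = 2 electrons transferred.
Balancing gives Pd^2+(aq) + Cd(s) → Pd(s) + Cd^2+(aq); hence Q = [Cd^2+(aq)] / [Pd^2+(aq)] = 0.000975 (log Q = −3.011).
E = E° − (0.071/n)·log Q = +1.31 − (0.071/2)(−3.011) = +1.417 V.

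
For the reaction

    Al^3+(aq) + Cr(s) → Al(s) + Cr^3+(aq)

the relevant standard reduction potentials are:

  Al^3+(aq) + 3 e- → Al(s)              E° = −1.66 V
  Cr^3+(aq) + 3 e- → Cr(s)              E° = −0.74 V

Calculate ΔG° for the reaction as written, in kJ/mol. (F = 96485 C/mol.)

In the reaction as written Al^3+(aq) is reduced, so the Al³⁺/Al couple is the cathode and Cr³⁺/Cr is the anode.
E°cell = −1.66 − (−0.74) = −0.92 V; balancing electrons gives n = 3.
ΔG° = −nFE°cell = −(3)(96485)(−0.92) J/mol = +266 kJ/mol.

+266 kJ/mol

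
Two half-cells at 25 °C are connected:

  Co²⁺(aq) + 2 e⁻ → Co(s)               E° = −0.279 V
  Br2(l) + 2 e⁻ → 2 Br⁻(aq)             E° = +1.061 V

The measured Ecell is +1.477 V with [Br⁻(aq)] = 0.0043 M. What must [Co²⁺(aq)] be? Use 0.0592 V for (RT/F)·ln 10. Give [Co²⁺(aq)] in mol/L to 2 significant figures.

1.3 M

The Br₂/Br⁻ couple has the larger reduction potential, so it is the cathode: E°cell = +1.061 − (−0.279) = +1.340 V and n = 2.
From the Nernst equation, log Q = n(E° − E)/0.0592 = 2·(+1.340 − (+1.477))/0.0592 = −4.628.
The balanced reaction is Br2(l) + Co(s) → 2 Br⁻(aq) + Co²⁺(aq), so Q = [Br⁻(aq)]^2·[Co²⁺(aq)].
Substituting the known concentrations and solving, log [Co²⁺(aq)] = 0.105 and [Co²⁺(aq)] = 1.3 M.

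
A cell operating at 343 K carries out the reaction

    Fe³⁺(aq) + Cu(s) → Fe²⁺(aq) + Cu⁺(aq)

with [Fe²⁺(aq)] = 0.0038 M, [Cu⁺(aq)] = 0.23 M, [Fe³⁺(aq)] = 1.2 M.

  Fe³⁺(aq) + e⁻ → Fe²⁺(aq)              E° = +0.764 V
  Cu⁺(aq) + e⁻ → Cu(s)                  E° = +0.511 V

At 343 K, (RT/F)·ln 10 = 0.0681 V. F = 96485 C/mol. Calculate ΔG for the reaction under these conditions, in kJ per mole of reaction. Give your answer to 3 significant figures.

−45.0 kJ/mol

The standard cell potential is +0.764 − (+0.511) = +0.253 V, with n = 1 electron in the balanced equation.
Here Q = ([Fe²⁺(aq)]·[Cu⁺(aq)]) / [Fe³⁺(aq)] = 0.000728 (log Q = −3.138), giving E = +0.253 − (0.0681/1)·(−3.138) = +0.4667 V.
ΔG = −nFE = −(1)(96485)(+0.4667) J/mol = −45.0 kJ/mol.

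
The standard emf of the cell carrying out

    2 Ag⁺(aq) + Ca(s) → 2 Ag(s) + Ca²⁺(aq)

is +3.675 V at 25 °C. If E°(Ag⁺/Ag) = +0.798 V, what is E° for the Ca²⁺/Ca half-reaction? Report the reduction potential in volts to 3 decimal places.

In the reaction as written the Ag⁺/Ag couple is reduced (cathode) and Ca²⁺/Ca is oxidized (anode), so E°cell = E°(Ag⁺/Ag) − E°(Ca²⁺/Ca).
E°(Ca²⁺/Ca) = E°(cathode) − E°cell = +0.798 − (+3.675) = −2.877 V.

−2.877 V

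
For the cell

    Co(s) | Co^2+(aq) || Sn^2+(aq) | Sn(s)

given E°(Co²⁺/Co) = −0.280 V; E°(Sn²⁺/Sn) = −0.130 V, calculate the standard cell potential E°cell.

+0.150 V

By convention the left-hand electrode in cell notation is the anode (oxidation) and the right-hand electrode is the cathode (reduction).
E°cell = E°(right) − E°(left) = −0.130 − (−0.280) = +0.150 V.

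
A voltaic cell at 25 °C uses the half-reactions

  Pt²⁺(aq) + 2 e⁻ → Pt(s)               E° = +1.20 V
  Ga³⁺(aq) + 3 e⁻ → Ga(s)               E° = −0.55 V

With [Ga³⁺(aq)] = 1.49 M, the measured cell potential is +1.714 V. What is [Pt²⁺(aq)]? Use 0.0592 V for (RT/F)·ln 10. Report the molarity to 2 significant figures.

0.079 M

With Pt²⁺/Pt at the cathode and Ga³⁺/Ga at the anode, E°cell = +1.20 − (−0.55) = +1.75 V (n = 6).
Since E = E° − (0.0592/n)·log Q, log Q = n(E° − E)/0.0592 = 3.649.
Balancing electrons gives 3 Pt²⁺(aq) + 2 Ga(s) → 3 Pt(s) + 2 Ga³⁺(aq); thus Q = [Ga³⁺(aq)]^2 / [Pt²⁺(aq)]^3.
Solving for the unknown gives log [Pt²⁺(aq)] = −1.101, so [Pt²⁺(aq)] ≈ 0.079 M.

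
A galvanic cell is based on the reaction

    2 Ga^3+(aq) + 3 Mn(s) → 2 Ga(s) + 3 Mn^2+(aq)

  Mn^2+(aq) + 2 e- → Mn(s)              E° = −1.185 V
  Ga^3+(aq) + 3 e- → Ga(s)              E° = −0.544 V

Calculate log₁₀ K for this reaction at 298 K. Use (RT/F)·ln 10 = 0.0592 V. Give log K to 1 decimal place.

log K = 65.0

The Ga³⁺/Ga couple is reduced (cathode); E°cell = −0.544 − (−1.185) = +0.641 V with n = 6.
At equilibrium E = 0, so log K = nE°cell / 0.0592 = (6)(+0.641) / 0.0592 = 65.0.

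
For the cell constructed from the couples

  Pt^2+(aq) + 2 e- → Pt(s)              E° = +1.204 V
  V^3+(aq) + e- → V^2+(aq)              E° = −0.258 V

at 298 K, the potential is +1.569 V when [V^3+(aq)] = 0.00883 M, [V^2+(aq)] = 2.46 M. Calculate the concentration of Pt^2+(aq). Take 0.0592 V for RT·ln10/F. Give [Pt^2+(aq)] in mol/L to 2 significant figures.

0.053 M

Pt²⁺/Pt is the cathode (higher E°); E°cell = +1.204 − (−0.258) = +1.462 V with n = 2.
Since E = E° − (0.0592/n)·log Q, log Q = n(E° − E)/0.0592 = −3.615.
Balancing electrons gives Pt^2+(aq) + 2 V^2+(aq) → Pt(s) + 2 V^3+(aq); thus Q = [V^3+(aq)]^2 / ([Pt^2+(aq)]·[V^2+(aq)]^2).
Substituting the known concentrations and solving, log [Pt^2+(aq)] = −1.275 and [Pt^2+(aq)] = 0.053 M.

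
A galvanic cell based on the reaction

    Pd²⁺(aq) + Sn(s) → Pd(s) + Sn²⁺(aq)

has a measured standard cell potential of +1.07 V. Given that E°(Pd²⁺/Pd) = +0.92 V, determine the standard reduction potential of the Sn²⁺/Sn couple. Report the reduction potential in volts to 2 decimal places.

−0.15 V

In the reaction as written the Pd²⁺/Pd couple is reduced (cathode) and Sn²⁺/Sn is oxidized (anode), so E°cell = E°(Pd²⁺/Pd) − E°(Sn²⁺/Sn).
E°(Sn²⁺/Sn) = E°(cathode) − E°cell = +0.92 − (+1.07) = −0.15 V.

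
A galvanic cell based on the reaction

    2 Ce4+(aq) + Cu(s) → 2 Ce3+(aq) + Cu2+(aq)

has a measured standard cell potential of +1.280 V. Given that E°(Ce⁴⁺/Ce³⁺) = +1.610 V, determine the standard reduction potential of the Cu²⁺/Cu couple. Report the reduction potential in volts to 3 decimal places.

In the reaction as written the Ce⁴⁺/Ce³⁺ couple is reduced (cathode) and Cu²⁺/Cu is oxidized (anode), so E°cell = E°(Ce⁴⁺/Ce³⁺) − E°(Cu²⁺/Cu).
E°(Cu²⁺/Cu) = E°(cathode) − E°cell = +1.610 − (+1.280) = +0.330 V.

+0.330 V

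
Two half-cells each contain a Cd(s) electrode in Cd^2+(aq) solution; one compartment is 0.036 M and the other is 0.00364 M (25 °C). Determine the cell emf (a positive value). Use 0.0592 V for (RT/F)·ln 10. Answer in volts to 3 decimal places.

For a concentration cell E°cell = 0, since both electrodes use the same couple.
The compartment with the higher Cd^2+(aq) concentration (0.036 M) acts as the cathode; ions are reduced there and produced at the dilute (0.00364 M) anode.
With n = 2, Ecell = −(0.0592/2)·log([dilute]/[conc]) = −(0.0592/2)·log(0.00364/0.036) = +0.029 V.

0.029 V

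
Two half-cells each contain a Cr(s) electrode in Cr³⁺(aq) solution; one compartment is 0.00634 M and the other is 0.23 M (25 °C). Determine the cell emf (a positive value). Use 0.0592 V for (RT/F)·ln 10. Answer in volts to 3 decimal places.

0.031 V

For a concentration cell E°cell = 0, since both electrodes use the same couple.
The compartment with the higher Cr³⁺(aq) concentration (0.23 M) acts as the cathode; ions are reduced there and produced at the dilute (0.00634 M) anode.
With n = 3, Ecell = −(0.0592/3)·log([dilute]/[conc]) = −(0.0592/3)·log(0.00634/0.23) = +0.031 V.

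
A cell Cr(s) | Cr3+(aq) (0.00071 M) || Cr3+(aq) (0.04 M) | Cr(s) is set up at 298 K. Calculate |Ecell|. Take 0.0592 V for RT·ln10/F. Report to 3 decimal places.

0.035 V

For a concentration cell E°cell = 0, since both electrodes use the same couple.
The compartment with the higher Cr3+(aq) concentration (0.04 M) acts as the cathode; ions are reduced there and produced at the dilute (0.00071 M) anode.
With n = 3, Ecell = −(0.0592/3)·log([dilute]/[conc]) = −(0.0592/3)·log(0.00071/0.04) = +0.035 V.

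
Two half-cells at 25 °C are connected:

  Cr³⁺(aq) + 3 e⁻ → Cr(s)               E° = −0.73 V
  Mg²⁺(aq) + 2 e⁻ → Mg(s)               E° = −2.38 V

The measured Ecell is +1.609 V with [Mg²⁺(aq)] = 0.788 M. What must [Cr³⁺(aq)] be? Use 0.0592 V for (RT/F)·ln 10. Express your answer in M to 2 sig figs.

0.0058 M

Cr³⁺/Cr is the cathode (higher E°); E°cell = −0.73 − (−2.38) = +1.65 V with n = 6.
From the Nernst equation, log Q = n(E° − E)/0.0592 = 6·(+1.65 − (+1.609))/0.0592 = 4.155.
For 2 Cr³⁺(aq) + 3 Mg(s) → 2 Cr(s) + 3 Mg²⁺(aq), the reaction quotient is Q = [Mg²⁺(aq)]^3 / [Cr³⁺(aq)]^2.
Substituting the known concentrations and solving, log [Cr³⁺(aq)] = −2.233 and [Cr³⁺(aq)] = 0.0058 M.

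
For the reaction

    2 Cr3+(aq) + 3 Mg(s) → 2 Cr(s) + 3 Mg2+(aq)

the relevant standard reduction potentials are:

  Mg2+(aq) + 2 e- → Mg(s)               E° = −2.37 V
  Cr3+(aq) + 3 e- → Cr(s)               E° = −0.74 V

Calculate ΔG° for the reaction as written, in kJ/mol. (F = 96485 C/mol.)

−944 kJ/mol

In the reaction as written Cr3+(aq) is reduced, so the Cr³⁺/Cr couple is the cathode and Mg²⁺/Mg is the anode.
E°cell = −0.74 − (−2.37) = +1.63 V; balancing electrons gives n = 6.
ΔG° = −nFE°cell = −(6)(96485)(+1.63) J/mol = −944 kJ/mol.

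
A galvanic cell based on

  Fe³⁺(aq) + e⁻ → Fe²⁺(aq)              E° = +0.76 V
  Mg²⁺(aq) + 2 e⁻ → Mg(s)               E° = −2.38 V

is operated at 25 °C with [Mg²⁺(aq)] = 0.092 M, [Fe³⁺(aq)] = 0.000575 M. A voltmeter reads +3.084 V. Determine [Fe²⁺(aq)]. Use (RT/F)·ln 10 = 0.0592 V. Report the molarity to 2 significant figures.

The Fe³⁺/Fe²⁺ couple has the larger reduction potential, so it is the cathode: E°cell = +0.76 − (−2.38) = +3.14 V and n = 2.
From the Nernst equation, log Q = n(E° − E)/0.0592 = 2·(+3.14 − (+3.084))/0.0592 = 1.892.
For 2 Fe³⁺(aq) + Mg(s) → 2 Fe²⁺(aq) + Mg²⁺(aq), the reaction quotient is Q = ([Fe²⁺(aq)]^2·[Mg²⁺(aq)]) / [Fe³⁺(aq)]^2.
Isolating [Fe²⁺(aq)] in Q = 10^{1.892} yields log [Fe²⁺(aq)] = −1.776, i.e. 0.017 M.

0.017 M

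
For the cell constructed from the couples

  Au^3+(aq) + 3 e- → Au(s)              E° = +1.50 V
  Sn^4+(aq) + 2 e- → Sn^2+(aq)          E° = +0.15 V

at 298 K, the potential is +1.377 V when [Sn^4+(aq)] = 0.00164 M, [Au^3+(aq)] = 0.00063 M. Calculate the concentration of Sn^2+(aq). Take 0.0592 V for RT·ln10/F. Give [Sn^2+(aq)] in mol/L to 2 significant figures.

1.8 M

The Au³⁺/Au couple has the larger reduction potential, so it is the cathode: E°cell = +1.50 − (+0.15) = +1.35 V and n = 6.
Rearranging E = E° − (0.0592/n)·log Q gives log Q = 6(+1.35 − (+1.377))/0.0592 = −2.736.
Balancing electrons gives 2 Au^3+(aq) + 3 Sn^2+(aq) → 2 Au(s) + 3 Sn^4+(aq); thus Q = [Sn^4+(aq)]^3 / ([Au^3+(aq)]^2·[Sn^2+(aq)]^3).
Substituting the known concentrations and solving, log [Sn^2+(aq)] = 0.261 and [Sn^2+(aq)] = 1.8 M.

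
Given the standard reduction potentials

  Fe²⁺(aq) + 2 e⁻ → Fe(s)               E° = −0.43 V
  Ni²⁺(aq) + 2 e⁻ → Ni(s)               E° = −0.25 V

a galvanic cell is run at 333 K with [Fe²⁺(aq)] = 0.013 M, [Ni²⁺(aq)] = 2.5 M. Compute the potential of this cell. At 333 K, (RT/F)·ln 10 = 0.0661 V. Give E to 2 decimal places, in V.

+0.26 V

The Ni²⁺/Ni couple has the more positive E°, so it is the cathode; Fe²⁺/Fe is the anode.
The standard potential is −0.25 − (−0.43) = +0.18 V and the balanced reaction transfers n = 2 electrons.
For the overall reaction Ni²⁺(aq) + Fe(s) → Ni(s) + Fe²⁺(aq), Q = [Fe²⁺(aq)] / [Ni²⁺(aq)] = 0.0052, giving log Q = −2.284.
Applying E = E° − (RT ln10/nF)·log Q gives +0.18 − (0.0661/2)(−2.284) = +0.26 V.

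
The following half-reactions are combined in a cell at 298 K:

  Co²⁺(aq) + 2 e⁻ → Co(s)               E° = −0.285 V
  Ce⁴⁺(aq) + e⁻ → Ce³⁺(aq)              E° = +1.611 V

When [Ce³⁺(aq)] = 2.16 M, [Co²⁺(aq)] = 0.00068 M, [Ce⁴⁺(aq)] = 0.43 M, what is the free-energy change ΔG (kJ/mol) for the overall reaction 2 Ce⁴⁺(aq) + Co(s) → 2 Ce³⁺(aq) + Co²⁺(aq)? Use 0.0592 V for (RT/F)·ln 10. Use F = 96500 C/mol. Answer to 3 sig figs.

With Ce⁴⁺/Ce³⁺ reduced at the cathode, E°cell = +1.611 − (−0.285) = +1.896 V and n = 2.
Q = ([Ce³⁺(aq)]^2·[Co²⁺(aq)]) / [Ce⁴⁺(aq)]^2 = 0.0172, so log Q = −1.766 and E = +1.896 − (0.0592/2)(−1.766) = +1.9483 V.
ΔG = −nFE = −(2)(96500)(+1.9483) J/mol = −376 kJ/mol.

−376 kJ/mol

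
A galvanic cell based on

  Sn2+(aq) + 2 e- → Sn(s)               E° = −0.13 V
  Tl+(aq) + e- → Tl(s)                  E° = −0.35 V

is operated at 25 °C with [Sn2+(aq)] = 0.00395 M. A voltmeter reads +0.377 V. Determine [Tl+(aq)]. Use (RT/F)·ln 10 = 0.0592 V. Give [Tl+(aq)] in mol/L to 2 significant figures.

0.00014 M

The Sn²⁺/Sn couple has the larger reduction potential, so it is the cathode: E°cell = −0.13 − (−0.35) = +0.22 V and n = 2.
From the Nernst equation, log Q = n(E° − E)/0.0592 = 2·(+0.22 − (+0.377))/0.0592 = −5.304.
Balancing electrons gives Sn2+(aq) + 2 Tl(s) → Sn(s) + 2 Tl+(aq); thus Q = [Tl+(aq)]^2 / [Sn2+(aq)].
Solving for the unknown gives log [Tl+(aq)] = −3.854, so [Tl+(aq)] ≈ 0.00014 M.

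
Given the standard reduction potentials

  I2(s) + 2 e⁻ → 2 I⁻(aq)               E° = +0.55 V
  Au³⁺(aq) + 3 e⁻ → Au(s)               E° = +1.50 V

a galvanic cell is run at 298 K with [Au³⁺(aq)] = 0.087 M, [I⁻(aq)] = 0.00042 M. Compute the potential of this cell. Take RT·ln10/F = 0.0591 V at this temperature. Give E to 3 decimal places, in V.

+0.730 V

Since E°(Au³⁺/Au) > E°(I₂/I⁻), Au³⁺/Au serves as the cathode.
E°cell = E°cat − E°an = +1.50 − (+0.55) = +0.95 V; n = 6.
For the overall reaction 2 Au³⁺(aq) + 6 I⁻(aq) → 2 Au(s) + 3 I2(s), Q = 1 / ([Au³⁺(aq)]^2·[I⁻(aq)]^6) = 2.41×10^22, giving log Q = 22.381.
Applying E = E° − (RT ln10/nF)·log Q gives +0.95 − (0.0591/6)(22.381) = +0.730 V.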